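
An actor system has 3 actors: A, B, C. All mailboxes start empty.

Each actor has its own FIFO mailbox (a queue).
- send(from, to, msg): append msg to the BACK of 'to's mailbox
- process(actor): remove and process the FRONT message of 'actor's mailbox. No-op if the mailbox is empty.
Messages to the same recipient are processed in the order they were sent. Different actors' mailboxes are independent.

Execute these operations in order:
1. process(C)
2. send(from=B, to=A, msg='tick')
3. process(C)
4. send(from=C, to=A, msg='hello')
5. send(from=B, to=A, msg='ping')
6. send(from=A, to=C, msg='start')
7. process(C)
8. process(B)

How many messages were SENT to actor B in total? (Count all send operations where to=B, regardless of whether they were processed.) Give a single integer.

After 1 (process(C)): A:[] B:[] C:[]
After 2 (send(from=B, to=A, msg='tick')): A:[tick] B:[] C:[]
After 3 (process(C)): A:[tick] B:[] C:[]
After 4 (send(from=C, to=A, msg='hello')): A:[tick,hello] B:[] C:[]
After 5 (send(from=B, to=A, msg='ping')): A:[tick,hello,ping] B:[] C:[]
After 6 (send(from=A, to=C, msg='start')): A:[tick,hello,ping] B:[] C:[start]
After 7 (process(C)): A:[tick,hello,ping] B:[] C:[]
After 8 (process(B)): A:[tick,hello,ping] B:[] C:[]

Answer: 0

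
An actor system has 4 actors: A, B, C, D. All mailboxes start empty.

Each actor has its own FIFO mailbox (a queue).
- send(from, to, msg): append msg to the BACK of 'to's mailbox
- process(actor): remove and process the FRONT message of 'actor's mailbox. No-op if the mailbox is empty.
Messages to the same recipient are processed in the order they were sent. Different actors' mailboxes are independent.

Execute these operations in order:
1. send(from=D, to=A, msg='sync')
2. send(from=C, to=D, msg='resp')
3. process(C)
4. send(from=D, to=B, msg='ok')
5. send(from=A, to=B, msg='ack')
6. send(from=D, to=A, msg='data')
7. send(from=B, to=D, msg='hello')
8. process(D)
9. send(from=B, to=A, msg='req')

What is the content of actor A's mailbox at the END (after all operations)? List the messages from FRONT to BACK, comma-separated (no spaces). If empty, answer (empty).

After 1 (send(from=D, to=A, msg='sync')): A:[sync] B:[] C:[] D:[]
After 2 (send(from=C, to=D, msg='resp')): A:[sync] B:[] C:[] D:[resp]
After 3 (process(C)): A:[sync] B:[] C:[] D:[resp]
After 4 (send(from=D, to=B, msg='ok')): A:[sync] B:[ok] C:[] D:[resp]
After 5 (send(from=A, to=B, msg='ack')): A:[sync] B:[ok,ack] C:[] D:[resp]
After 6 (send(from=D, to=A, msg='data')): A:[sync,data] B:[ok,ack] C:[] D:[resp]
After 7 (send(from=B, to=D, msg='hello')): A:[sync,data] B:[ok,ack] C:[] D:[resp,hello]
After 8 (process(D)): A:[sync,data] B:[ok,ack] C:[] D:[hello]
After 9 (send(from=B, to=A, msg='req')): A:[sync,data,req] B:[ok,ack] C:[] D:[hello]

Answer: sync,data,req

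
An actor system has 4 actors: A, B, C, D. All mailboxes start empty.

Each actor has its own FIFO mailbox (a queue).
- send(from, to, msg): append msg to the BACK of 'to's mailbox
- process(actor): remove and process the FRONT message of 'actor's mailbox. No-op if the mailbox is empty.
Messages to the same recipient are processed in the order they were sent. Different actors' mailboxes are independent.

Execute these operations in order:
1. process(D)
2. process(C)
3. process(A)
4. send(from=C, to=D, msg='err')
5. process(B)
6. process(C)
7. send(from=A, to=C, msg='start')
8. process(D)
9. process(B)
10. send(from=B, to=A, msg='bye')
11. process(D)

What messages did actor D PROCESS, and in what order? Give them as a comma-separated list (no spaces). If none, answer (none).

After 1 (process(D)): A:[] B:[] C:[] D:[]
After 2 (process(C)): A:[] B:[] C:[] D:[]
After 3 (process(A)): A:[] B:[] C:[] D:[]
After 4 (send(from=C, to=D, msg='err')): A:[] B:[] C:[] D:[err]
After 5 (process(B)): A:[] B:[] C:[] D:[err]
After 6 (process(C)): A:[] B:[] C:[] D:[err]
After 7 (send(from=A, to=C, msg='start')): A:[] B:[] C:[start] D:[err]
After 8 (process(D)): A:[] B:[] C:[start] D:[]
After 9 (process(B)): A:[] B:[] C:[start] D:[]
After 10 (send(from=B, to=A, msg='bye')): A:[bye] B:[] C:[start] D:[]
After 11 (process(D)): A:[bye] B:[] C:[start] D:[]

Answer: err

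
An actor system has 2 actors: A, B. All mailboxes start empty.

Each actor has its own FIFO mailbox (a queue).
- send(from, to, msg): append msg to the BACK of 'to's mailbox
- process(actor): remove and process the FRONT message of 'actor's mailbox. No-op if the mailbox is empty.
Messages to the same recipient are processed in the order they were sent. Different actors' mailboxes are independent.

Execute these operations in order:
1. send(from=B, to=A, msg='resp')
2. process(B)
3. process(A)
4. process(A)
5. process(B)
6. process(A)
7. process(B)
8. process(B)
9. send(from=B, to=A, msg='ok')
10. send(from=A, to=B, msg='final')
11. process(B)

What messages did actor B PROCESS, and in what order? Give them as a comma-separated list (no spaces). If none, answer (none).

Answer: final

Derivation:
After 1 (send(from=B, to=A, msg='resp')): A:[resp] B:[]
After 2 (process(B)): A:[resp] B:[]
After 3 (process(A)): A:[] B:[]
After 4 (process(A)): A:[] B:[]
After 5 (process(B)): A:[] B:[]
After 6 (process(A)): A:[] B:[]
After 7 (process(B)): A:[] B:[]
After 8 (process(B)): A:[] B:[]
After 9 (send(from=B, to=A, msg='ok')): A:[ok] B:[]
After 10 (send(from=A, to=B, msg='final')): A:[ok] B:[final]
After 11 (process(B)): A:[ok] B:[]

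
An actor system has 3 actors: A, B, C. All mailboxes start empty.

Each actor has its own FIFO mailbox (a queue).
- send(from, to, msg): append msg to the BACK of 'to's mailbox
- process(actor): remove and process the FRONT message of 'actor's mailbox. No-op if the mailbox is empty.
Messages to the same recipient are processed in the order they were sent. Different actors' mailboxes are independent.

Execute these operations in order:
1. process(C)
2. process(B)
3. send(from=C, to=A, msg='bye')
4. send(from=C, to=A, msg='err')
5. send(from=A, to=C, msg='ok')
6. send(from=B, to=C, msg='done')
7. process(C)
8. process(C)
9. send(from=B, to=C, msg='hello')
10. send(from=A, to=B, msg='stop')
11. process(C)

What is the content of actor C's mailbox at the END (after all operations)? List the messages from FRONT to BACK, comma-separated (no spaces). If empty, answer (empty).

Answer: (empty)

Derivation:
After 1 (process(C)): A:[] B:[] C:[]
After 2 (process(B)): A:[] B:[] C:[]
After 3 (send(from=C, to=A, msg='bye')): A:[bye] B:[] C:[]
After 4 (send(from=C, to=A, msg='err')): A:[bye,err] B:[] C:[]
After 5 (send(from=A, to=C, msg='ok')): A:[bye,err] B:[] C:[ok]
After 6 (send(from=B, to=C, msg='done')): A:[bye,err] B:[] C:[ok,done]
After 7 (process(C)): A:[bye,err] B:[] C:[done]
After 8 (process(C)): A:[bye,err] B:[] C:[]
After 9 (send(from=B, to=C, msg='hello')): A:[bye,err] B:[] C:[hello]
After 10 (send(from=A, to=B, msg='stop')): A:[bye,err] B:[stop] C:[hello]
After 11 (process(C)): A:[bye,err] B:[stop] C:[]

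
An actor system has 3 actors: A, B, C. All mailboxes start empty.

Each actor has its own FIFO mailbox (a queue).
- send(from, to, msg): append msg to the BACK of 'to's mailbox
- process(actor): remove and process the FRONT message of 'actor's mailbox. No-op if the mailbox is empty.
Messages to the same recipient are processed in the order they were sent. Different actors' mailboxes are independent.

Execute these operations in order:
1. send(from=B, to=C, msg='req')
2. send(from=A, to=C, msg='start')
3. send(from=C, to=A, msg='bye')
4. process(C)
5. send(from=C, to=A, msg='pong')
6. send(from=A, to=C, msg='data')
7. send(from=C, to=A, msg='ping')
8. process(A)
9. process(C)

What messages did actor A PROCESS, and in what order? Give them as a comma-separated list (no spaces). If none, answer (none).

Answer: bye

Derivation:
After 1 (send(from=B, to=C, msg='req')): A:[] B:[] C:[req]
After 2 (send(from=A, to=C, msg='start')): A:[] B:[] C:[req,start]
After 3 (send(from=C, to=A, msg='bye')): A:[bye] B:[] C:[req,start]
After 4 (process(C)): A:[bye] B:[] C:[start]
After 5 (send(from=C, to=A, msg='pong')): A:[bye,pong] B:[] C:[start]
After 6 (send(from=A, to=C, msg='data')): A:[bye,pong] B:[] C:[start,data]
After 7 (send(from=C, to=A, msg='ping')): A:[bye,pong,ping] B:[] C:[start,data]
After 8 (process(A)): A:[pong,ping] B:[] C:[start,data]
After 9 (process(C)): A:[pong,ping] B:[] C:[data]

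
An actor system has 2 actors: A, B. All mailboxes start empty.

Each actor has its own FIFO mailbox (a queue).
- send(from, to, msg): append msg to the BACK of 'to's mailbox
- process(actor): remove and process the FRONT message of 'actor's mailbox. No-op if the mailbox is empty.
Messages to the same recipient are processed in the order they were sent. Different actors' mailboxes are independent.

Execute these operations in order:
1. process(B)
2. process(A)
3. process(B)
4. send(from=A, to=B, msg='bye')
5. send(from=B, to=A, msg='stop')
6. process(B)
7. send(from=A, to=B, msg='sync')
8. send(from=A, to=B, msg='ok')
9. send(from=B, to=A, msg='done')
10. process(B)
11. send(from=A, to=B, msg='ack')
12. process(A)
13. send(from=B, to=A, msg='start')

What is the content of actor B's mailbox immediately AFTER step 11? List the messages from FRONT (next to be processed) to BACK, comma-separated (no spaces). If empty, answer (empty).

After 1 (process(B)): A:[] B:[]
After 2 (process(A)): A:[] B:[]
After 3 (process(B)): A:[] B:[]
After 4 (send(from=A, to=B, msg='bye')): A:[] B:[bye]
After 5 (send(from=B, to=A, msg='stop')): A:[stop] B:[bye]
After 6 (process(B)): A:[stop] B:[]
After 7 (send(from=A, to=B, msg='sync')): A:[stop] B:[sync]
After 8 (send(from=A, to=B, msg='ok')): A:[stop] B:[sync,ok]
After 9 (send(from=B, to=A, msg='done')): A:[stop,done] B:[sync,ok]
After 10 (process(B)): A:[stop,done] B:[ok]
After 11 (send(from=A, to=B, msg='ack')): A:[stop,done] B:[ok,ack]

ok,ack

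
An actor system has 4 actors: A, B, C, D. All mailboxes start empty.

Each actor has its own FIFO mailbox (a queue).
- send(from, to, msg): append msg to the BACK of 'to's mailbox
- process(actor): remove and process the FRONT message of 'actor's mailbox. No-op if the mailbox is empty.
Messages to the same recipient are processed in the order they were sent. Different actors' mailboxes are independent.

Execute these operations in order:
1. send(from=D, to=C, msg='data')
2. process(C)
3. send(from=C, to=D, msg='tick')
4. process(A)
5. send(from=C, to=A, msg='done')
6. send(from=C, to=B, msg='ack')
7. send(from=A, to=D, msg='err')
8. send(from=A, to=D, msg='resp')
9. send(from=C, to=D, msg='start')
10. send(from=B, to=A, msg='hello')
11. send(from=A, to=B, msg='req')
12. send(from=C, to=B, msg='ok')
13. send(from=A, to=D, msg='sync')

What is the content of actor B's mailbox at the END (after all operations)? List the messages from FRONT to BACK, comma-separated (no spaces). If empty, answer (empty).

Answer: ack,req,ok

Derivation:
After 1 (send(from=D, to=C, msg='data')): A:[] B:[] C:[data] D:[]
After 2 (process(C)): A:[] B:[] C:[] D:[]
After 3 (send(from=C, to=D, msg='tick')): A:[] B:[] C:[] D:[tick]
After 4 (process(A)): A:[] B:[] C:[] D:[tick]
After 5 (send(from=C, to=A, msg='done')): A:[done] B:[] C:[] D:[tick]
After 6 (send(from=C, to=B, msg='ack')): A:[done] B:[ack] C:[] D:[tick]
After 7 (send(from=A, to=D, msg='err')): A:[done] B:[ack] C:[] D:[tick,err]
After 8 (send(from=A, to=D, msg='resp')): A:[done] B:[ack] C:[] D:[tick,err,resp]
After 9 (send(from=C, to=D, msg='start')): A:[done] B:[ack] C:[] D:[tick,err,resp,start]
After 10 (send(from=B, to=A, msg='hello')): A:[done,hello] B:[ack] C:[] D:[tick,err,resp,start]
After 11 (send(from=A, to=B, msg='req')): A:[done,hello] B:[ack,req] C:[] D:[tick,err,resp,start]
After 12 (send(from=C, to=B, msg='ok')): A:[done,hello] B:[ack,req,ok] C:[] D:[tick,err,resp,start]
After 13 (send(from=A, to=D, msg='sync')): A:[done,hello] B:[ack,req,ok] C:[] D:[tick,err,resp,start,sync]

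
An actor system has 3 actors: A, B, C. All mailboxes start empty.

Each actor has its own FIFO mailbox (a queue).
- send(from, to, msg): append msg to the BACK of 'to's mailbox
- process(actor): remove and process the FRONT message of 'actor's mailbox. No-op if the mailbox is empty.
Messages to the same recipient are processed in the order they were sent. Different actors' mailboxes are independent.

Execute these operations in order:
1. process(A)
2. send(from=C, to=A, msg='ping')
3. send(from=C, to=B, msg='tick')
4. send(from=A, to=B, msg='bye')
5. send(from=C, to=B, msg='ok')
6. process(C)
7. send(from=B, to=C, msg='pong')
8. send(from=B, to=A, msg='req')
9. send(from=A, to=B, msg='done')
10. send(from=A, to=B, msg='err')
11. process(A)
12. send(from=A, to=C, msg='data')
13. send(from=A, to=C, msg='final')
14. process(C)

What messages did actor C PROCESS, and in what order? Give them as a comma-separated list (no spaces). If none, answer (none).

After 1 (process(A)): A:[] B:[] C:[]
After 2 (send(from=C, to=A, msg='ping')): A:[ping] B:[] C:[]
After 3 (send(from=C, to=B, msg='tick')): A:[ping] B:[tick] C:[]
After 4 (send(from=A, to=B, msg='bye')): A:[ping] B:[tick,bye] C:[]
After 5 (send(from=C, to=B, msg='ok')): A:[ping] B:[tick,bye,ok] C:[]
After 6 (process(C)): A:[ping] B:[tick,bye,ok] C:[]
After 7 (send(from=B, to=C, msg='pong')): A:[ping] B:[tick,bye,ok] C:[pong]
After 8 (send(from=B, to=A, msg='req')): A:[ping,req] B:[tick,bye,ok] C:[pong]
After 9 (send(from=A, to=B, msg='done')): A:[ping,req] B:[tick,bye,ok,done] C:[pong]
After 10 (send(from=A, to=B, msg='err')): A:[ping,req] B:[tick,bye,ok,done,err] C:[pong]
After 11 (process(A)): A:[req] B:[tick,bye,ok,done,err] C:[pong]
After 12 (send(from=A, to=C, msg='data')): A:[req] B:[tick,bye,ok,done,err] C:[pong,data]
After 13 (send(from=A, to=C, msg='final')): A:[req] B:[tick,bye,ok,done,err] C:[pong,data,final]
After 14 (process(C)): A:[req] B:[tick,bye,ok,done,err] C:[data,final]

Answer: pong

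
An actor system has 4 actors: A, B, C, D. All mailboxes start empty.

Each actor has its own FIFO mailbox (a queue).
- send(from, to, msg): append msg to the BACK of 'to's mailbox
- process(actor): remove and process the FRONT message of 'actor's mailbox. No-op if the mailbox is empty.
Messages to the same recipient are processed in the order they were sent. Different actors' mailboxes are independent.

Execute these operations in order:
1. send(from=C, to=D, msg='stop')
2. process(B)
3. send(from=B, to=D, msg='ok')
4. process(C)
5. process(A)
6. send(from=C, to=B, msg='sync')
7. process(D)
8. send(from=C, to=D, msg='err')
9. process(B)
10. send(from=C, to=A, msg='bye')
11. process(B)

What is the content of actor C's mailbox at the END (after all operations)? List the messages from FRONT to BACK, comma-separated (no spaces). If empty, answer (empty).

After 1 (send(from=C, to=D, msg='stop')): A:[] B:[] C:[] D:[stop]
After 2 (process(B)): A:[] B:[] C:[] D:[stop]
After 3 (send(from=B, to=D, msg='ok')): A:[] B:[] C:[] D:[stop,ok]
After 4 (process(C)): A:[] B:[] C:[] D:[stop,ok]
After 5 (process(A)): A:[] B:[] C:[] D:[stop,ok]
After 6 (send(from=C, to=B, msg='sync')): A:[] B:[sync] C:[] D:[stop,ok]
After 7 (process(D)): A:[] B:[sync] C:[] D:[ok]
After 8 (send(from=C, to=D, msg='err')): A:[] B:[sync] C:[] D:[ok,err]
After 9 (process(B)): A:[] B:[] C:[] D:[ok,err]
After 10 (send(from=C, to=A, msg='bye')): A:[bye] B:[] C:[] D:[ok,err]
After 11 (process(B)): A:[bye] B:[] C:[] D:[ok,err]

Answer: (empty)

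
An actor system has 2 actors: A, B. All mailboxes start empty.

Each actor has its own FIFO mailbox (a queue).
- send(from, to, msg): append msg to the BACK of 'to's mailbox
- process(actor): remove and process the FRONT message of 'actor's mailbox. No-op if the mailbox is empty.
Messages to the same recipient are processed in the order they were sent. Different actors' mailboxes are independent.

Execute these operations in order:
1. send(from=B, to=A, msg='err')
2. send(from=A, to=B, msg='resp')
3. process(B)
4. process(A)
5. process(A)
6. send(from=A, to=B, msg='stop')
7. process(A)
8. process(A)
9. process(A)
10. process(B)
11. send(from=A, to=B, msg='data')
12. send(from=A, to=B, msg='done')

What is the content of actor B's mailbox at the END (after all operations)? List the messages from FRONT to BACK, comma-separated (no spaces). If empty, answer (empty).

Answer: data,done

Derivation:
After 1 (send(from=B, to=A, msg='err')): A:[err] B:[]
After 2 (send(from=A, to=B, msg='resp')): A:[err] B:[resp]
After 3 (process(B)): A:[err] B:[]
After 4 (process(A)): A:[] B:[]
After 5 (process(A)): A:[] B:[]
After 6 (send(from=A, to=B, msg='stop')): A:[] B:[stop]
After 7 (process(A)): A:[] B:[stop]
After 8 (process(A)): A:[] B:[stop]
After 9 (process(A)): A:[] B:[stop]
After 10 (process(B)): A:[] B:[]
After 11 (send(from=A, to=B, msg='data')): A:[] B:[data]
After 12 (send(from=A, to=B, msg='done')): A:[] B:[data,done]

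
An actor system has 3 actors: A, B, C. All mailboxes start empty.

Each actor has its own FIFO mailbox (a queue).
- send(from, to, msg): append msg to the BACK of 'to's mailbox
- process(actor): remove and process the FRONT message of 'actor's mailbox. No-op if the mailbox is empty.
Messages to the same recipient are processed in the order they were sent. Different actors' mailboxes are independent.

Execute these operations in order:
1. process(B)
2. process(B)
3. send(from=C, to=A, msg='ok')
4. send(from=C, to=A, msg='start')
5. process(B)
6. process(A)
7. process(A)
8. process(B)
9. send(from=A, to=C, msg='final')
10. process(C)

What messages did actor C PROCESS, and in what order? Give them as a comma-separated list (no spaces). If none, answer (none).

After 1 (process(B)): A:[] B:[] C:[]
After 2 (process(B)): A:[] B:[] C:[]
After 3 (send(from=C, to=A, msg='ok')): A:[ok] B:[] C:[]
After 4 (send(from=C, to=A, msg='start')): A:[ok,start] B:[] C:[]
After 5 (process(B)): A:[ok,start] B:[] C:[]
After 6 (process(A)): A:[start] B:[] C:[]
After 7 (process(A)): A:[] B:[] C:[]
After 8 (process(B)): A:[] B:[] C:[]
After 9 (send(from=A, to=C, msg='final')): A:[] B:[] C:[final]
After 10 (process(C)): A:[] B:[] C:[]

Answer: final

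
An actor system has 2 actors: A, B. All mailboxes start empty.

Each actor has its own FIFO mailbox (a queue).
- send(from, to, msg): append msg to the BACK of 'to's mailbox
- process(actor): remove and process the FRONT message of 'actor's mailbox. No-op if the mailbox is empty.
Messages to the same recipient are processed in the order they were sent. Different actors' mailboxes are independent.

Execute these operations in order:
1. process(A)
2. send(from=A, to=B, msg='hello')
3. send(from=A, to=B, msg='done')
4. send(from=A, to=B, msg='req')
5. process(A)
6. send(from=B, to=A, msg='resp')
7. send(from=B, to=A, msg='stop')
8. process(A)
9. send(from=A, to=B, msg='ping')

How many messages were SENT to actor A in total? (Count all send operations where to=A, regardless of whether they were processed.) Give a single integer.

Answer: 2

Derivation:
After 1 (process(A)): A:[] B:[]
After 2 (send(from=A, to=B, msg='hello')): A:[] B:[hello]
After 3 (send(from=A, to=B, msg='done')): A:[] B:[hello,done]
After 4 (send(from=A, to=B, msg='req')): A:[] B:[hello,done,req]
After 5 (process(A)): A:[] B:[hello,done,req]
After 6 (send(from=B, to=A, msg='resp')): A:[resp] B:[hello,done,req]
After 7 (send(from=B, to=A, msg='stop')): A:[resp,stop] B:[hello,done,req]
After 8 (process(A)): A:[stop] B:[hello,done,req]
After 9 (send(from=A, to=B, msg='ping')): A:[stop] B:[hello,done,req,ping]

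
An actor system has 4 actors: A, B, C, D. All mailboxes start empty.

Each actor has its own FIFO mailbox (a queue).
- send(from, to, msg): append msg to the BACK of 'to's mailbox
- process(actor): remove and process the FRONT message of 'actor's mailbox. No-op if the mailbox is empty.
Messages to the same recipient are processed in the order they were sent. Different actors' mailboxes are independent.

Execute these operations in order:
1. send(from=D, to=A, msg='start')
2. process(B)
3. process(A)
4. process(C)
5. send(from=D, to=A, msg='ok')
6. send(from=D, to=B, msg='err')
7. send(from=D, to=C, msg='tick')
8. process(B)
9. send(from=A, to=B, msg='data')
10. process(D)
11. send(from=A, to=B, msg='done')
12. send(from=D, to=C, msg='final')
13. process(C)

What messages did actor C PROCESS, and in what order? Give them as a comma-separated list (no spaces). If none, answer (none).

Answer: tick

Derivation:
After 1 (send(from=D, to=A, msg='start')): A:[start] B:[] C:[] D:[]
After 2 (process(B)): A:[start] B:[] C:[] D:[]
After 3 (process(A)): A:[] B:[] C:[] D:[]
After 4 (process(C)): A:[] B:[] C:[] D:[]
After 5 (send(from=D, to=A, msg='ok')): A:[ok] B:[] C:[] D:[]
After 6 (send(from=D, to=B, msg='err')): A:[ok] B:[err] C:[] D:[]
After 7 (send(from=D, to=C, msg='tick')): A:[ok] B:[err] C:[tick] D:[]
After 8 (process(B)): A:[ok] B:[] C:[tick] D:[]
After 9 (send(from=A, to=B, msg='data')): A:[ok] B:[data] C:[tick] D:[]
After 10 (process(D)): A:[ok] B:[data] C:[tick] D:[]
After 11 (send(from=A, to=B, msg='done')): A:[ok] B:[data,done] C:[tick] D:[]
After 12 (send(from=D, to=C, msg='final')): A:[ok] B:[data,done] C:[tick,final] D:[]
After 13 (process(C)): A:[ok] B:[data,done] C:[final] D:[]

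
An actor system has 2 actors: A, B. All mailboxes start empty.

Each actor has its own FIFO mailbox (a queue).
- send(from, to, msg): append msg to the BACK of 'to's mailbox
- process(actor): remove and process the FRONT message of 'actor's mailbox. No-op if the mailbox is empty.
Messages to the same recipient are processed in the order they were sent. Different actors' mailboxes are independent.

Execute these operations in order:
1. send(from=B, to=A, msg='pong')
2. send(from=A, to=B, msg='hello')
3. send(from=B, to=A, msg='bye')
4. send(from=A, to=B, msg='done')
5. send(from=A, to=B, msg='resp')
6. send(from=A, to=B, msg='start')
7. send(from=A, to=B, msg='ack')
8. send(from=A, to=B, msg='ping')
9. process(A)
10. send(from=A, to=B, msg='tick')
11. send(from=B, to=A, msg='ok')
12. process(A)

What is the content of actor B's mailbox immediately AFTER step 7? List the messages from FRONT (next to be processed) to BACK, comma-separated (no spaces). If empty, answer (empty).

After 1 (send(from=B, to=A, msg='pong')): A:[pong] B:[]
After 2 (send(from=A, to=B, msg='hello')): A:[pong] B:[hello]
After 3 (send(from=B, to=A, msg='bye')): A:[pong,bye] B:[hello]
After 4 (send(from=A, to=B, msg='done')): A:[pong,bye] B:[hello,done]
After 5 (send(from=A, to=B, msg='resp')): A:[pong,bye] B:[hello,done,resp]
After 6 (send(from=A, to=B, msg='start')): A:[pong,bye] B:[hello,done,resp,start]
After 7 (send(from=A, to=B, msg='ack')): A:[pong,bye] B:[hello,done,resp,start,ack]

hello,done,resp,start,ack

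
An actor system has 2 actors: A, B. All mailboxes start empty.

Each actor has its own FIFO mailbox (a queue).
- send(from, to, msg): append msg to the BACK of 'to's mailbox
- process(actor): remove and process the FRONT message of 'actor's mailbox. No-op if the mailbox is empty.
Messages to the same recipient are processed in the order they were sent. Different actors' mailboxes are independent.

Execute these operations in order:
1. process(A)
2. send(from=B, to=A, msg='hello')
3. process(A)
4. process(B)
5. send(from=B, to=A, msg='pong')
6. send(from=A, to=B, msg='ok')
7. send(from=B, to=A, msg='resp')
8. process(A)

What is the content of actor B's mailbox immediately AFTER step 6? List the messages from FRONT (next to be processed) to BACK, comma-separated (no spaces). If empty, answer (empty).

After 1 (process(A)): A:[] B:[]
After 2 (send(from=B, to=A, msg='hello')): A:[hello] B:[]
After 3 (process(A)): A:[] B:[]
After 4 (process(B)): A:[] B:[]
After 5 (send(from=B, to=A, msg='pong')): A:[pong] B:[]
After 6 (send(from=A, to=B, msg='ok')): A:[pong] B:[ok]

ok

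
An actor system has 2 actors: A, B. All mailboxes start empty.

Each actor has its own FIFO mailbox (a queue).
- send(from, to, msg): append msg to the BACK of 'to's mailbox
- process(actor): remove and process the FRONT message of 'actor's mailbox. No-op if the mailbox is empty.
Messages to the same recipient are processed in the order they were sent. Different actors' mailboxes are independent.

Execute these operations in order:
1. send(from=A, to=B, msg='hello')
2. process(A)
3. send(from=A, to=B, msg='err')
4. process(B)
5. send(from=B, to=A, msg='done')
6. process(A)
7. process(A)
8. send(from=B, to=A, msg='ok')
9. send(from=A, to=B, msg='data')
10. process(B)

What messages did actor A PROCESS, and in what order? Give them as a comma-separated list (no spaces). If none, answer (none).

After 1 (send(from=A, to=B, msg='hello')): A:[] B:[hello]
After 2 (process(A)): A:[] B:[hello]
After 3 (send(from=A, to=B, msg='err')): A:[] B:[hello,err]
After 4 (process(B)): A:[] B:[err]
After 5 (send(from=B, to=A, msg='done')): A:[done] B:[err]
After 6 (process(A)): A:[] B:[err]
After 7 (process(A)): A:[] B:[err]
After 8 (send(from=B, to=A, msg='ok')): A:[ok] B:[err]
After 9 (send(from=A, to=B, msg='data')): A:[ok] B:[err,data]
After 10 (process(B)): A:[ok] B:[data]

Answer: done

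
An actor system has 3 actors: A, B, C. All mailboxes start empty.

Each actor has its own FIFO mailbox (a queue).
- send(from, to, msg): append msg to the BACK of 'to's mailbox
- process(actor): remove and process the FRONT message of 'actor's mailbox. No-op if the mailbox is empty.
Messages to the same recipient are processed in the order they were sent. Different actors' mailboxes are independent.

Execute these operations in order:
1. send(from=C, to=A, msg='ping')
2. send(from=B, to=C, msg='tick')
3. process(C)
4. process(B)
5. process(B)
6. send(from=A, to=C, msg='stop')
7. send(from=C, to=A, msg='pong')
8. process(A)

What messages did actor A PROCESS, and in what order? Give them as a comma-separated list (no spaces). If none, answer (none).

After 1 (send(from=C, to=A, msg='ping')): A:[ping] B:[] C:[]
After 2 (send(from=B, to=C, msg='tick')): A:[ping] B:[] C:[tick]
After 3 (process(C)): A:[ping] B:[] C:[]
After 4 (process(B)): A:[ping] B:[] C:[]
After 5 (process(B)): A:[ping] B:[] C:[]
After 6 (send(from=A, to=C, msg='stop')): A:[ping] B:[] C:[stop]
After 7 (send(from=C, to=A, msg='pong')): A:[ping,pong] B:[] C:[stop]
After 8 (process(A)): A:[pong] B:[] C:[stop]

Answer: ping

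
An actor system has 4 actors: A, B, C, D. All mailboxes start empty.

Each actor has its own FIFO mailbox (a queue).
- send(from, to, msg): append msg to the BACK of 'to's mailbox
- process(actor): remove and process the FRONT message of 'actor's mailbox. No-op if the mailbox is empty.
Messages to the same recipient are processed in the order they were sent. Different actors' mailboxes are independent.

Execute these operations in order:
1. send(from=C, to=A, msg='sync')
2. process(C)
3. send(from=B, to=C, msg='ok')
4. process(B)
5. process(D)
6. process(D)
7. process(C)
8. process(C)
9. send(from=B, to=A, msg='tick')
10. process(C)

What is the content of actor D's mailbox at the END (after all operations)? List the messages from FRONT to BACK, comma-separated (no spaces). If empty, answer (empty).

After 1 (send(from=C, to=A, msg='sync')): A:[sync] B:[] C:[] D:[]
After 2 (process(C)): A:[sync] B:[] C:[] D:[]
After 3 (send(from=B, to=C, msg='ok')): A:[sync] B:[] C:[ok] D:[]
After 4 (process(B)): A:[sync] B:[] C:[ok] D:[]
After 5 (process(D)): A:[sync] B:[] C:[ok] D:[]
After 6 (process(D)): A:[sync] B:[] C:[ok] D:[]
After 7 (process(C)): A:[sync] B:[] C:[] D:[]
After 8 (process(C)): A:[sync] B:[] C:[] D:[]
After 9 (send(from=B, to=A, msg='tick')): A:[sync,tick] B:[] C:[] D:[]
After 10 (process(C)): A:[sync,tick] B:[] C:[] D:[]

Answer: (empty)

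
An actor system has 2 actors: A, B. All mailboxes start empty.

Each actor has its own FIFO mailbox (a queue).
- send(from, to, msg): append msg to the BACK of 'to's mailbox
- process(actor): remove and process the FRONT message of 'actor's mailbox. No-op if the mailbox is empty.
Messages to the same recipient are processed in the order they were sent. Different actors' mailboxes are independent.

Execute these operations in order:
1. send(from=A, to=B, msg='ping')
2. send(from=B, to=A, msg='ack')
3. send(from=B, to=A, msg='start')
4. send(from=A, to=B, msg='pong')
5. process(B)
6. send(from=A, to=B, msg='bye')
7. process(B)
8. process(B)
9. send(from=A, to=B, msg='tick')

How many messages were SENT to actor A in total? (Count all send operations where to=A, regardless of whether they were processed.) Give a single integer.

Answer: 2

Derivation:
After 1 (send(from=A, to=B, msg='ping')): A:[] B:[ping]
After 2 (send(from=B, to=A, msg='ack')): A:[ack] B:[ping]
After 3 (send(from=B, to=A, msg='start')): A:[ack,start] B:[ping]
After 4 (send(from=A, to=B, msg='pong')): A:[ack,start] B:[ping,pong]
After 5 (process(B)): A:[ack,start] B:[pong]
After 6 (send(from=A, to=B, msg='bye')): A:[ack,start] B:[pong,bye]
After 7 (process(B)): A:[ack,start] B:[bye]
After 8 (process(B)): A:[ack,start] B:[]
After 9 (send(from=A, to=B, msg='tick')): A:[ack,start] B:[tick]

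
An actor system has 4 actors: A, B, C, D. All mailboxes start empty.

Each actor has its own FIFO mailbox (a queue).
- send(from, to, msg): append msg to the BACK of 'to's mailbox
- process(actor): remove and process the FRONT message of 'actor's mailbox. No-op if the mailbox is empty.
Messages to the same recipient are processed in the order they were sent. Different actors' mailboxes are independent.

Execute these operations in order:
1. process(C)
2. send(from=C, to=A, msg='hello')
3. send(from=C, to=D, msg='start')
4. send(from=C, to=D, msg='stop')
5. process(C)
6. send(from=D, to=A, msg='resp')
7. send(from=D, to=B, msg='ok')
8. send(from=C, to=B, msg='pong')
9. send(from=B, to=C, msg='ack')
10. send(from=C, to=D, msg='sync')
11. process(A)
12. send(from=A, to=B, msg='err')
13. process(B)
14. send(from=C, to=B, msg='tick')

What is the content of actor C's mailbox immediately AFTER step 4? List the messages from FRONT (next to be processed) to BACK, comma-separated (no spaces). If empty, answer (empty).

After 1 (process(C)): A:[] B:[] C:[] D:[]
After 2 (send(from=C, to=A, msg='hello')): A:[hello] B:[] C:[] D:[]
After 3 (send(from=C, to=D, msg='start')): A:[hello] B:[] C:[] D:[start]
After 4 (send(from=C, to=D, msg='stop')): A:[hello] B:[] C:[] D:[start,stop]

(empty)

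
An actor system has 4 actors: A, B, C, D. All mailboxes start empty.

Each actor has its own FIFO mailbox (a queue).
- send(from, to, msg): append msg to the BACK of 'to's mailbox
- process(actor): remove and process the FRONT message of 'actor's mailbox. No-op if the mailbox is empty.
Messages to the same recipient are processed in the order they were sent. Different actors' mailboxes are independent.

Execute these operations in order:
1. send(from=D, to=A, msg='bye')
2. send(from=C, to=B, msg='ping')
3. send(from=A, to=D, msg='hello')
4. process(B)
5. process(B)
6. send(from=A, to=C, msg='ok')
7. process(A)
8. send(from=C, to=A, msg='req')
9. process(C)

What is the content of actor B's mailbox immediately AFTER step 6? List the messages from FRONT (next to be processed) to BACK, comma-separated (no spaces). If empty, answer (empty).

After 1 (send(from=D, to=A, msg='bye')): A:[bye] B:[] C:[] D:[]
After 2 (send(from=C, to=B, msg='ping')): A:[bye] B:[ping] C:[] D:[]
After 3 (send(from=A, to=D, msg='hello')): A:[bye] B:[ping] C:[] D:[hello]
After 4 (process(B)): A:[bye] B:[] C:[] D:[hello]
After 5 (process(B)): A:[bye] B:[] C:[] D:[hello]
After 6 (send(from=A, to=C, msg='ok')): A:[bye] B:[] C:[ok] D:[hello]

(empty)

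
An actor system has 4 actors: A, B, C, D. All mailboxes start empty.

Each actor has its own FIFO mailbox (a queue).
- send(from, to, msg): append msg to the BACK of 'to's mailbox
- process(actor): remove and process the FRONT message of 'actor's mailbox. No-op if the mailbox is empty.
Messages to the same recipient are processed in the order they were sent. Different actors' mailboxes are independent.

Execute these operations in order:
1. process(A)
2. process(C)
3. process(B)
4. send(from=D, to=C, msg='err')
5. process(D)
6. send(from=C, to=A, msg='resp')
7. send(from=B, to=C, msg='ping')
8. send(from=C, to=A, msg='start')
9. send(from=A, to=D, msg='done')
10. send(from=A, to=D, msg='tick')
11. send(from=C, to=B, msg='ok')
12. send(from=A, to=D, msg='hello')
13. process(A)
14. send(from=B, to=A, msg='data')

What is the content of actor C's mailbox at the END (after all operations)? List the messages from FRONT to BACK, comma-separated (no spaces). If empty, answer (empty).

After 1 (process(A)): A:[] B:[] C:[] D:[]
After 2 (process(C)): A:[] B:[] C:[] D:[]
After 3 (process(B)): A:[] B:[] C:[] D:[]
After 4 (send(from=D, to=C, msg='err')): A:[] B:[] C:[err] D:[]
After 5 (process(D)): A:[] B:[] C:[err] D:[]
After 6 (send(from=C, to=A, msg='resp')): A:[resp] B:[] C:[err] D:[]
After 7 (send(from=B, to=C, msg='ping')): A:[resp] B:[] C:[err,ping] D:[]
After 8 (send(from=C, to=A, msg='start')): A:[resp,start] B:[] C:[err,ping] D:[]
After 9 (send(from=A, to=D, msg='done')): A:[resp,start] B:[] C:[err,ping] D:[done]
After 10 (send(from=A, to=D, msg='tick')): A:[resp,start] B:[] C:[err,ping] D:[done,tick]
After 11 (send(from=C, to=B, msg='ok')): A:[resp,start] B:[ok] C:[err,ping] D:[done,tick]
After 12 (send(from=A, to=D, msg='hello')): A:[resp,start] B:[ok] C:[err,ping] D:[done,tick,hello]
After 13 (process(A)): A:[start] B:[ok] C:[err,ping] D:[done,tick,hello]
After 14 (send(from=B, to=A, msg='data')): A:[start,data] B:[ok] C:[err,ping] D:[done,tick,hello]

Answer: err,ping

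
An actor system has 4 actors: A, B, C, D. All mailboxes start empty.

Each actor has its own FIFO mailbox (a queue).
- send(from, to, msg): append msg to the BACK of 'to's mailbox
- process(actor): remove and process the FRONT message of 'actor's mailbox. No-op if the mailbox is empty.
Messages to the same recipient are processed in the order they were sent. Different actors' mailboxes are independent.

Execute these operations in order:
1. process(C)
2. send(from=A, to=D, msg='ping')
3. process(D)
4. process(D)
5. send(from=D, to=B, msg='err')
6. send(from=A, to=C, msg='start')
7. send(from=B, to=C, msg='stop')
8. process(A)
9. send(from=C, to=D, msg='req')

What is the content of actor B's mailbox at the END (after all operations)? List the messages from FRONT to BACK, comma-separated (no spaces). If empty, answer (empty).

After 1 (process(C)): A:[] B:[] C:[] D:[]
After 2 (send(from=A, to=D, msg='ping')): A:[] B:[] C:[] D:[ping]
After 3 (process(D)): A:[] B:[] C:[] D:[]
After 4 (process(D)): A:[] B:[] C:[] D:[]
After 5 (send(from=D, to=B, msg='err')): A:[] B:[err] C:[] D:[]
After 6 (send(from=A, to=C, msg='start')): A:[] B:[err] C:[start] D:[]
After 7 (send(from=B, to=C, msg='stop')): A:[] B:[err] C:[start,stop] D:[]
After 8 (process(A)): A:[] B:[err] C:[start,stop] D:[]
After 9 (send(from=C, to=D, msg='req')): A:[] B:[err] C:[start,stop] D:[req]

Answer: err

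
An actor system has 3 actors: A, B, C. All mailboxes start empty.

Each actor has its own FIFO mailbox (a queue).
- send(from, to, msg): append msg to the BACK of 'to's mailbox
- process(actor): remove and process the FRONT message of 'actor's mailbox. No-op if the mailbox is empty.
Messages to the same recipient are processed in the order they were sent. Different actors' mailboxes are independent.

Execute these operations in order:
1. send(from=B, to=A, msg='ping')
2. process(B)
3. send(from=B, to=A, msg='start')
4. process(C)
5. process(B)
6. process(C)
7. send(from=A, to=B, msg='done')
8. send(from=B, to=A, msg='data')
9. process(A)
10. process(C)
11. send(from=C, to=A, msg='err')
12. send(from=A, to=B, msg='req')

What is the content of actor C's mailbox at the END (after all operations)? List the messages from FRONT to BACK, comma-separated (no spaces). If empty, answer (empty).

After 1 (send(from=B, to=A, msg='ping')): A:[ping] B:[] C:[]
After 2 (process(B)): A:[ping] B:[] C:[]
After 3 (send(from=B, to=A, msg='start')): A:[ping,start] B:[] C:[]
After 4 (process(C)): A:[ping,start] B:[] C:[]
After 5 (process(B)): A:[ping,start] B:[] C:[]
After 6 (process(C)): A:[ping,start] B:[] C:[]
After 7 (send(from=A, to=B, msg='done')): A:[ping,start] B:[done] C:[]
After 8 (send(from=B, to=A, msg='data')): A:[ping,start,data] B:[done] C:[]
After 9 (process(A)): A:[start,data] B:[done] C:[]
After 10 (process(C)): A:[start,data] B:[done] C:[]
After 11 (send(from=C, to=A, msg='err')): A:[start,data,err] B:[done] C:[]
After 12 (send(from=A, to=B, msg='req')): A:[start,data,err] B:[done,req] C:[]

Answer: (empty)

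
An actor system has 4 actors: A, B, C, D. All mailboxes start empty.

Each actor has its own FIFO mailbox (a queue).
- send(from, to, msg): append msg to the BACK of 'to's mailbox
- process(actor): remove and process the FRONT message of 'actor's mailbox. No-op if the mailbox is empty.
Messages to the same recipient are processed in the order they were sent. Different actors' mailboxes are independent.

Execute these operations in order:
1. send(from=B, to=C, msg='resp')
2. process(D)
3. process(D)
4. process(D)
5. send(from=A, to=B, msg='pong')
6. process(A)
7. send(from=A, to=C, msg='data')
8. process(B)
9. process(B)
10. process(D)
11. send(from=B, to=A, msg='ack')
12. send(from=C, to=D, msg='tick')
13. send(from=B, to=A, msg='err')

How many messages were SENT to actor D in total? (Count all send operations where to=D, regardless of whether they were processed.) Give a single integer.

After 1 (send(from=B, to=C, msg='resp')): A:[] B:[] C:[resp] D:[]
After 2 (process(D)): A:[] B:[] C:[resp] D:[]
After 3 (process(D)): A:[] B:[] C:[resp] D:[]
After 4 (process(D)): A:[] B:[] C:[resp] D:[]
After 5 (send(from=A, to=B, msg='pong')): A:[] B:[pong] C:[resp] D:[]
After 6 (process(A)): A:[] B:[pong] C:[resp] D:[]
After 7 (send(from=A, to=C, msg='data')): A:[] B:[pong] C:[resp,data] D:[]
After 8 (process(B)): A:[] B:[] C:[resp,data] D:[]
After 9 (process(B)): A:[] B:[] C:[resp,data] D:[]
After 10 (process(D)): A:[] B:[] C:[resp,data] D:[]
After 11 (send(from=B, to=A, msg='ack')): A:[ack] B:[] C:[resp,data] D:[]
After 12 (send(from=C, to=D, msg='tick')): A:[ack] B:[] C:[resp,data] D:[tick]
After 13 (send(from=B, to=A, msg='err')): A:[ack,err] B:[] C:[resp,data] D:[tick]

Answer: 1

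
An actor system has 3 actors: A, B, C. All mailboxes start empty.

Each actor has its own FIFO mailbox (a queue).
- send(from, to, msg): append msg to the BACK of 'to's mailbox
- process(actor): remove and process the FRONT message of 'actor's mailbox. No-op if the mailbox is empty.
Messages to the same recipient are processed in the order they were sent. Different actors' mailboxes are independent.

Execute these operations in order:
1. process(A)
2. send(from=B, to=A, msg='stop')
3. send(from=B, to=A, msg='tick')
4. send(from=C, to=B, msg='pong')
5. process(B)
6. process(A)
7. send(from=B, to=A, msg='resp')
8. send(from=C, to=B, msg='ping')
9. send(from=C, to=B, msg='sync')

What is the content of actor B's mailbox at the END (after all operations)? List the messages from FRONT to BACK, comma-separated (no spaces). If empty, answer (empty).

After 1 (process(A)): A:[] B:[] C:[]
After 2 (send(from=B, to=A, msg='stop')): A:[stop] B:[] C:[]
After 3 (send(from=B, to=A, msg='tick')): A:[stop,tick] B:[] C:[]
After 4 (send(from=C, to=B, msg='pong')): A:[stop,tick] B:[pong] C:[]
After 5 (process(B)): A:[stop,tick] B:[] C:[]
After 6 (process(A)): A:[tick] B:[] C:[]
After 7 (send(from=B, to=A, msg='resp')): A:[tick,resp] B:[] C:[]
After 8 (send(from=C, to=B, msg='ping')): A:[tick,resp] B:[ping] C:[]
After 9 (send(from=C, to=B, msg='sync')): A:[tick,resp] B:[ping,sync] C:[]

Answer: ping,sync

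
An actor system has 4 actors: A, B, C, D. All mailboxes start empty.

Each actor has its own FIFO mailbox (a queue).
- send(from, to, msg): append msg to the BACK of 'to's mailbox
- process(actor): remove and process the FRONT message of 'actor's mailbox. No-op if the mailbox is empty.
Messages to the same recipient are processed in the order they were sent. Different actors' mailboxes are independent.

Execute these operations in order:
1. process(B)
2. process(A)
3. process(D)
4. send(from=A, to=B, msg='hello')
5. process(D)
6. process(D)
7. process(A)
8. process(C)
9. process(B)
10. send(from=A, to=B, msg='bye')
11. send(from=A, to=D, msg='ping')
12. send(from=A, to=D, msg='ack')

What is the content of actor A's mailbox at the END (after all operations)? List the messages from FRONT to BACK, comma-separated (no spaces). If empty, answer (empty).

After 1 (process(B)): A:[] B:[] C:[] D:[]
After 2 (process(A)): A:[] B:[] C:[] D:[]
After 3 (process(D)): A:[] B:[] C:[] D:[]
After 4 (send(from=A, to=B, msg='hello')): A:[] B:[hello] C:[] D:[]
After 5 (process(D)): A:[] B:[hello] C:[] D:[]
After 6 (process(D)): A:[] B:[hello] C:[] D:[]
After 7 (process(A)): A:[] B:[hello] C:[] D:[]
After 8 (process(C)): A:[] B:[hello] C:[] D:[]
After 9 (process(B)): A:[] B:[] C:[] D:[]
After 10 (send(from=A, to=B, msg='bye')): A:[] B:[bye] C:[] D:[]
After 11 (send(from=A, to=D, msg='ping')): A:[] B:[bye] C:[] D:[ping]
After 12 (send(from=A, to=D, msg='ack')): A:[] B:[bye] C:[] D:[ping,ack]

Answer: (empty)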